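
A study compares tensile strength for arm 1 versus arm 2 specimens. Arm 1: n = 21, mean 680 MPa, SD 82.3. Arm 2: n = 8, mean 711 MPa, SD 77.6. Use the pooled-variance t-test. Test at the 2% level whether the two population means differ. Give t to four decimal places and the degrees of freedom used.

Let group 1 = arm 1, group 2 = arm 2. H0: μ_1 = μ_2; H1: μ_1 ≠ μ_2 (two-sample pooled-variance t-test, two-sided).
s_p² = [(21−1)·82.3² + (8−1)·77.6²]/(21+8−2) = 6578.45
t = (680 − 711)/√[6578.45·(1/21 + 1/8)] = -0.9199
df = n₁ + n₂ − 2 = 27
Two-sided p-value ≈ 0.366
Since p ≈ 0.366 > α = 0.02, fail to reject H0; the evidence is not statistically significant.

t = -0.9199, df = 27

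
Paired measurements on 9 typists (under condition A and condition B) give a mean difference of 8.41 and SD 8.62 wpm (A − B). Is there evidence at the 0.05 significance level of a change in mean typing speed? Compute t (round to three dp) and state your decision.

t = 2.927; reject H0

H0: μ_d = 0; H1: μ_d ≠ 0 (paired t-test on the differences, two-sided).
t = d̄/(s_d/√n) = 8.41/(8.62/√9) = 2.927
df = n − 1 = 8
Two-sided p-value ≈ 0.019
Since p ≈ 0.019 < α = 0.05, reject H0; the data support H1.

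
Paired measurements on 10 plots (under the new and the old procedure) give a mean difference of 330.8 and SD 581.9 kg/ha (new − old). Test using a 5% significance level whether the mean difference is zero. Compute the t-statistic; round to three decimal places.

1.798

H0: μ_d = 0; H1: μ_d ≠ 0 (paired t-test on the differences, two-sided).
t = d̄/(s_d/√n) = 330.8/(581.9/√10) = 1.798
df = n − 1 = 9
Two-sided p-value ≈ 0.106
Since p ≈ 0.106 > α = 0.05, fail to reject H0; the evidence is not statistically significant.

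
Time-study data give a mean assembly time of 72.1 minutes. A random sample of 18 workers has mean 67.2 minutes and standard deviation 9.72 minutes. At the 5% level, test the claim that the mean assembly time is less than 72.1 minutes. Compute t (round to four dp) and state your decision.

H0: μ = 72.1; H1: μ < 72.1 (one-sample t-test, left-tailed).
t = (x̄ − μ₀)/(s/√n) = (67.2 − 72.1)/(9.72/√18) = -2.1388
df = n − 1 = 17
p-value = P(T ≤ -2.1388) ≈ 0.024
Since p ≈ 0.024 < α = 0.05, reject H0; the evidence is statistically significant.

t = -2.1388; reject H0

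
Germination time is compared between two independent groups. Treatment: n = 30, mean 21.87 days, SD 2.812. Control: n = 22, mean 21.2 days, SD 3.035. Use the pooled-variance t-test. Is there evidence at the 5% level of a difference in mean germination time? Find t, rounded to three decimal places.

0.821

Let group 1 = treatment, group 2 = control. H0: μ_1 = μ_2; H1: μ_1 ≠ μ_2 (two-sample pooled-variance t-test, two-sided).
s_p² = [(30−1)·2.812² + (22−1)·3.035²]/(30+22−2) = 8.45497
t = (21.87 − 21.2)/√[8.45497·(1/30 + 1/22)] = 0.821
df = n₁ + n₂ − 2 = 50
Two-sided p-value ≈ 0.4156
Since p ≈ 0.4156 > α = 0.05, fail to reject H0; the evidence is not statistically significant.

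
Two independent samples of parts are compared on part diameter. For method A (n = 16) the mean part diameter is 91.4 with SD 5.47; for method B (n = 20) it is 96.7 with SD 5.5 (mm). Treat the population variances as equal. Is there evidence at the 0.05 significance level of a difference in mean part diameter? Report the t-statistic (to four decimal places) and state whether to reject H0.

t = -2.8799; reject H0

Let group 1 = method A, group 2 = method B. H0: μ_1 = μ_2; H1: μ_1 ≠ μ_2 (two-sample pooled-variance t-test, two-sided).
s_p² = [(16−1)·5.47² + (20−1)·5.5²]/(16+20−2) = 30.1048
t = (91.4 − 96.7)/√[30.1048·(1/16 + 1/20)] = -2.8799
df = n₁ + n₂ − 2 = 34
Two-sided p-value ≈ 0.007
Since p ≈ 0.007 < α = 0.05, reject H0; the data support H1.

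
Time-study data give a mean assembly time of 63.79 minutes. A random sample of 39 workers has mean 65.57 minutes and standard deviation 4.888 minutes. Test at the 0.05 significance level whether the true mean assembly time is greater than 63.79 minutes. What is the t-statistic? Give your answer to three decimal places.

2.274

H0: μ = 63.79; H1: μ > 63.79 (one-sample t-test, right-tailed).
t = (x̄ − μ₀)/(s/√n) = (65.57 − 63.79)/(4.888/√39) = 2.274
df = n − 1 = 38
p-value = P(T ≥ 2.274) ≈ 0.0143
Since p ≈ 0.0143 < α = 0.05, reject H0; the evidence is statistically significant.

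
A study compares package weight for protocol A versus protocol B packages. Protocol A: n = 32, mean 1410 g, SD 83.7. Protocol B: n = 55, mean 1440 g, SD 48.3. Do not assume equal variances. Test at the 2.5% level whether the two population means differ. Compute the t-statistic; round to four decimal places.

Let group 1 = protocol A, group 2 = protocol B. H0: μ_1 = μ_2; H1: μ_1 ≠ μ_2 (Welch's two-sample t-test, two-sided).
t = (x̄_1 − x̄_2)/√(s_1²/n_1 + s_2²/n_2) = (1410 − 1440)/√(83.7²/32 + 48.3²/55) = -1.8557
Welch–Satterthwaite df ≈ 43.24
Two-sided p-value ≈ 0.0703
Since p ≈ 0.0703 > α = 0.025, fail to reject H0; the data do not provide sufficient evidence against H0.

-1.8557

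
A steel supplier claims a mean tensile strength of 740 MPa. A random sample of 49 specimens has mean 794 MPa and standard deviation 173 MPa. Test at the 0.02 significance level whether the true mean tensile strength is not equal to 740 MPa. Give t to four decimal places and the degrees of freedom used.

t = 2.1850, df = 48

H0: μ = 740; H1: μ ≠ 740 (one-sample t-test, two-sided).
t = (x̄ − μ₀)/(s/√n) = (794 − 740)/(173/√49) = 2.1850
df = n − 1 = 48
Two-sided p-value ≈ 0.034
Since p ≈ 0.034 > α = 0.02, fail to reject H0; the evidence is not statistically significant.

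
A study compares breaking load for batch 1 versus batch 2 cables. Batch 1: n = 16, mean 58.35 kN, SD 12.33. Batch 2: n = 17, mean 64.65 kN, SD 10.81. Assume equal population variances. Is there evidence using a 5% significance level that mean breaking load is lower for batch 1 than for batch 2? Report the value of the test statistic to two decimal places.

-1.56

Let group 1 = batch 1, group 2 = batch 2. H0: μ_1 = μ_2; H1: μ_1 < μ_2 (two-sample pooled-variance t-test, left-tailed).
s_p² = [(16−1)·12.33² + (17−1)·10.81²]/(16+17−2) = 133.875
t = (58.35 − 64.65)/√[133.875·(1/16 + 1/17)] = -1.56
df = n₁ + n₂ − 2 = 31
p-value = P(T ≤ -1.56) ≈ 0.064
Since p ≈ 0.064 > α = 0.05, fail to reject H0; the data do not provide sufficient evidence against H0.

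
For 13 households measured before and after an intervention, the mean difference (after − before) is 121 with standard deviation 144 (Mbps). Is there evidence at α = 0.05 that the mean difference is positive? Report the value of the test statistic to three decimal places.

3.030

H0: μ_d = 0; H1: μ_d > 0 (paired t-test on the differences, right-tailed).
t = d̄/(s_d/√n) = 121/(144/√13) = 3.030
df = n − 1 = 12
p-value = P(T ≥ 3.030) ≈ 0.0052
Since p ≈ 0.0052 < α = 0.05, reject H0; the evidence is statistically significant.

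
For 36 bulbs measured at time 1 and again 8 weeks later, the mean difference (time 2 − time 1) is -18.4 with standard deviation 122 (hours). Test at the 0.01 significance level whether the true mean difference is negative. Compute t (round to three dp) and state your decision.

H0: μ_d = 0; H1: μ_d < 0 (paired t-test on the differences, left-tailed).
t = d̄/(s_d/√n) = -18.4/(122/√36) = -0.905
df = n − 1 = 35
p-value = P(T ≤ -0.905) ≈ 0.186
Since p ≈ 0.186 > α = 0.01, fail to reject H0; the data do not provide sufficient evidence against H0.

t = -0.905; fail to reject H0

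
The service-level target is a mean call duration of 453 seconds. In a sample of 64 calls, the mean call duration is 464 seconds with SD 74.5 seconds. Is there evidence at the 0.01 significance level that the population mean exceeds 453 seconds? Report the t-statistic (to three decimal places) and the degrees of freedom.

t = 1.181, df = 63

H0: μ = 453; H1: μ > 453 (one-sample t-test, right-tailed).
t = (x̄ − μ₀)/(s/√n) = (464 − 453)/(74.5/√64) = 1.181
df = n − 1 = 63
p-value = P(T ≥ 1.181) ≈ 0.1210
Since p ≈ 0.1210 > α = 0.01, fail to reject H0; the evidence is not statistically significant.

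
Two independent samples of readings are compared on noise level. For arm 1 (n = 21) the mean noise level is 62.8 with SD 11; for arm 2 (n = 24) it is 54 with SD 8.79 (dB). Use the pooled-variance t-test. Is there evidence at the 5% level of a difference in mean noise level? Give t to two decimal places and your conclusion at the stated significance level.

Let group 1 = arm 1, group 2 = arm 2. H0: μ_1 = μ_2; H1: μ_1 ≠ μ_2 (two-sample pooled-variance t-test, two-sided).
s_p² = [(21−1)·11² + (24−1)·8.79²]/(21+24−2) = 97.6064
t = (62.8 − 54)/√[97.6064·(1/21 + 1/24)] = 2.98
df = n₁ + n₂ − 2 = 43
Two-sided p-value ≈ 0.005
Since p ≈ 0.005 < α = 0.05, reject H0; the evidence is statistically significant.

t = 2.98; reject H0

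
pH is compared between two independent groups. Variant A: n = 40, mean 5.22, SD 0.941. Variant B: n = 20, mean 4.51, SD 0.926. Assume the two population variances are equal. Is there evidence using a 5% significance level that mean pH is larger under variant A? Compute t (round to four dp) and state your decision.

t = 2.7695; reject H0

Let group 1 = variant A, group 2 = variant B. H0: μ_1 = μ_2; H1: μ_1 > μ_2 (two-sample pooled-variance t-test, right-tailed).
s_p² = [(40−1)·0.941² + (20−1)·0.926²]/(40+20−2) = 0.876307
t = (5.22 − 4.51)/√[0.876307·(1/40 + 1/20)] = 2.7695
df = n₁ + n₂ − 2 = 58
p-value = P(T ≥ 2.7695) ≈ 0.0038
Since p ≈ 0.0038 < α = 0.05, reject H0; the data support H1.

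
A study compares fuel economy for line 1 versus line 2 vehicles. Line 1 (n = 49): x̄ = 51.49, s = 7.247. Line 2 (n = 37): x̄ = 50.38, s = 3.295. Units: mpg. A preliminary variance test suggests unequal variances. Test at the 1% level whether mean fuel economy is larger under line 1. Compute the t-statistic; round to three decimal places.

Let group 1 = line 1, group 2 = line 2. H0: μ_1 = μ_2; H1: μ_1 > μ_2 (Welch's two-sample t-test, right-tailed).
t = (x̄_1 − x̄_2)/√(s_1²/n_1 + s_2²/n_2) = (51.49 − 50.38)/√(7.247²/49 + 3.295²/37) = 0.950
Welch–Satterthwaite df ≈ 70.80
p-value = P(T ≥ 0.950) ≈ 0.1727
Since p ≈ 0.1727 > α = 0.01, fail to reject H0; the evidence is not statistically significant.

0.950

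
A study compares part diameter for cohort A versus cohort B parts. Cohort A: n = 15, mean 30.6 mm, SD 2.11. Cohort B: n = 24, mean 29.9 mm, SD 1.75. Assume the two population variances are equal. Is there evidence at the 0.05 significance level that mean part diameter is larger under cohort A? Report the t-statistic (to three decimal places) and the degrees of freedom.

Let group 1 = cohort A, group 2 = cohort B. H0: μ_1 = μ_2; H1: μ_1 > μ_2 (two-sample pooled-variance t-test, right-tailed).
s_p² = [(15−1)·2.11² + (24−1)·1.75²]/(15+24−2) = 3.58829
t = (30.6 − 29.9)/√[3.58829·(1/15 + 1/24)] = 1.123
df = n₁ + n₂ − 2 = 37
p-value = P(T ≥ 1.123) ≈ 0.1344
Since p ≈ 0.1344 > α = 0.05, fail to reject H0; the evidence is not statistically significant.

t = 1.123, df = 37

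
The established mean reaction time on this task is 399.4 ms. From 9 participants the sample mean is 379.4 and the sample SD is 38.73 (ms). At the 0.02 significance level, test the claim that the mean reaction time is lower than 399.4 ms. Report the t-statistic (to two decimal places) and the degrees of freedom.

H0: μ = 399.4; H1: μ < 399.4 (one-sample t-test, left-tailed).
t = (x̄ − μ₀)/(s/√n) = (379.4 − 399.4)/(38.73/√9) = -1.55
df = n − 1 = 8
p-value = P(T ≤ -1.55) ≈ 0.080
Since p ≈ 0.080 > α = 0.02, fail to reject H0; the evidence is not statistically significant.

t = -1.55, df = 8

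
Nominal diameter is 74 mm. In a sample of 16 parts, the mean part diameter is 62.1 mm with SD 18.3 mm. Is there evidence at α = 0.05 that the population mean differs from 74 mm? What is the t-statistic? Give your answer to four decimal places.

-2.6011

H0: μ = 74; H1: μ ≠ 74 (one-sample t-test, two-sided).
t = (x̄ − μ₀)/(s/√n) = (62.1 − 74)/(18.3/√16) = -2.6011
df = n − 1 = 15
Two-sided p-value ≈ 0.020
Since p ≈ 0.020 < α = 0.05, reject H0; the evidence is statistically significant.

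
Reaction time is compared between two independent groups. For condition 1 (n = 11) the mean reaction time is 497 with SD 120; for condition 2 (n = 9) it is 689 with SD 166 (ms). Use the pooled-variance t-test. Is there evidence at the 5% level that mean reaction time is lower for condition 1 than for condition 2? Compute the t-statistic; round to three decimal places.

-3.002

Let group 1 = condition 1, group 2 = condition 2. H0: μ_1 = μ_2; H1: μ_1 < μ_2 (two-sample pooled-variance t-test, left-tailed).
s_p² = [(11−1)·120² + (9−1)·166²]/(11+9−2) = 20247.1
t = (497 − 689)/√[20247.1·(1/11 + 1/9)] = -3.002
df = n₁ + n₂ − 2 = 18
p-value = P(T ≤ -3.002) ≈ 0.004
Since p ≈ 0.004 < α = 0.05, reject H0; the data support H1.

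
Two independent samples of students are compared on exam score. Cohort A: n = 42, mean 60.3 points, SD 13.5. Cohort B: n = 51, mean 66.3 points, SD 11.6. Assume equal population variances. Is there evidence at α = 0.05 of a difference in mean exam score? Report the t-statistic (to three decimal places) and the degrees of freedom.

Let group 1 = cohort A, group 2 = cohort B. H0: μ_1 = μ_2; H1: μ_1 ≠ μ_2 (two-sample pooled-variance t-test, two-sided).
s_p² = [(42−1)·13.5² + (51−1)·11.6²]/(42+51−2) = 156.047
t = (60.3 − 66.3)/√[156.047·(1/42 + 1/51)] = -2.305
df = n₁ + n₂ − 2 = 91
Two-sided p-value ≈ 0.0234
Since p ≈ 0.0234 < α = 0.05, reject H0; the data support H1.

t = -2.305, df = 91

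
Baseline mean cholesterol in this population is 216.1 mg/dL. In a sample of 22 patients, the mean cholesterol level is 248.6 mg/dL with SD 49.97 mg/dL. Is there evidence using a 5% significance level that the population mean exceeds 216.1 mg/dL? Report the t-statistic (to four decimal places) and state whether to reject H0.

t = 3.0506; reject H0

H0: μ = 216.1; H1: μ > 216.1 (one-sample t-test, right-tailed).
t = (x̄ − μ₀)/(s/√n) = (248.6 − 216.1)/(49.97/√22) = 3.0506
df = n − 1 = 21
p-value = P(T ≥ 3.0506) ≈ 0.003
Since p ≈ 0.003 < α = 0.05, reject H0; the data support H1.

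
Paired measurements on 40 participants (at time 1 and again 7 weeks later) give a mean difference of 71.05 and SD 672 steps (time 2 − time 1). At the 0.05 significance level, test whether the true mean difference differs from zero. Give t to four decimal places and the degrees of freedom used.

t = 0.6687, df = 39

H0: μ_d = 0; H1: μ_d ≠ 0 (paired t-test on the differences, two-sided).
t = d̄/(s_d/√n) = 71.05/(672/√40) = 0.6687
df = n − 1 = 39
Two-sided p-value ≈ 0.508
Since p ≈ 0.508 > α = 0.05, fail to reject H0; the data do not provide sufficient evidence against H0.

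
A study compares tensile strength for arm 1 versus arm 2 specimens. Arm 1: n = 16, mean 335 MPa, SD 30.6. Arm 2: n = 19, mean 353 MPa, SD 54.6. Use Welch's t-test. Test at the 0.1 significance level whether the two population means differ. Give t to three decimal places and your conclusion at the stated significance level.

Let group 1 = arm 1, group 2 = arm 2. H0: μ_1 = μ_2; H1: μ_1 ≠ μ_2 (Welch's two-sample t-test, two-sided).
t = (x̄_1 − x̄_2)/√(s_1²/n_1 + s_2²/n_2) = (335 − 353)/√(30.6²/16 + 54.6²/19) = -1.226
Welch–Satterthwaite df ≈ 29.08
Two-sided p-value ≈ 0.230
Since p ≈ 0.230 > α = 0.1, fail to reject H0; the data do not provide sufficient evidence against H0.

t = -1.226; fail to reject H0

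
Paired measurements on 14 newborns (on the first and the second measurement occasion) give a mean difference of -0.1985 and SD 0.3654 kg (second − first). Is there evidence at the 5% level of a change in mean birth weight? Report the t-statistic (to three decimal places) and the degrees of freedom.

t = -2.033, df = 13

H0: μ_d = 0; H1: μ_d ≠ 0 (paired t-test on the differences, two-sided).
t = d̄/(s_d/√n) = -0.1985/(0.3654/√14) = -2.033
df = n − 1 = 13
Two-sided p-value ≈ 0.063
Since p ≈ 0.063 > α = 0.05, fail to reject H0; the data do not provide sufficient evidence against H0.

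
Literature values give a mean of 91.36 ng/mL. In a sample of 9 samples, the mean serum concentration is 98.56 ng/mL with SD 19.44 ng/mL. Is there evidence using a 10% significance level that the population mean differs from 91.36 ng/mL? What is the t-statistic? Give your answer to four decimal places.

1.1111

H0: μ = 91.36; H1: μ ≠ 91.36 (one-sample t-test, two-sided).
t = (x̄ − μ₀)/(s/√n) = (98.56 − 91.36)/(19.44/√9) = 1.1111
df = n − 1 = 8
Two-sided p-value ≈ 0.2988
Since p ≈ 0.2988 > α = 0.1, fail to reject H0; the data do not provide sufficient evidence against H0.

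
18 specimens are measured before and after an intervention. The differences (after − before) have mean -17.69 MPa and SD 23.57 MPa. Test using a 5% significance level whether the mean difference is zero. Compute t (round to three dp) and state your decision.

H0: μ_d = 0; H1: μ_d ≠ 0 (paired t-test on the differences, two-sided).
t = d̄/(s_d/√n) = -17.69/(23.57/√18) = -3.184
df = n − 1 = 17
Two-sided p-value ≈ 0.005
Since p ≈ 0.005 < α = 0.05, reject H0; the evidence is statistically significant.

t = -3.184; reject H0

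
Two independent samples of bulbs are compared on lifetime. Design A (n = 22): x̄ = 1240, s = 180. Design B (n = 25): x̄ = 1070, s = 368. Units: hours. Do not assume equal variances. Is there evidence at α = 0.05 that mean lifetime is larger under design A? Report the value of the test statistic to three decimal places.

Let group 1 = design A, group 2 = design B. H0: μ_1 = μ_2; H1: μ_1 > μ_2 (Welch's two-sample t-test, right-tailed).
t = (x̄_1 − x̄_2)/√(s_1²/n_1 + s_2²/n_2) = (1240 − 1070)/√(180²/22 + 368²/25) = 2.048
Welch–Satterthwaite df ≈ 35.80
p-value = P(T ≥ 2.048) ≈ 0.0240
Since p ≈ 0.0240 < α = 0.05, reject H0; the evidence is statistically significant.

2.048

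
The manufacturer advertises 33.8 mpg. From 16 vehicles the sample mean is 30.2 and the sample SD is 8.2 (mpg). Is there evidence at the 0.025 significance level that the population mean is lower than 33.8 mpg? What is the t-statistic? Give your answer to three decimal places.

-1.756

H0: μ = 33.8; H1: μ < 33.8 (one-sample t-test, left-tailed).
t = (x̄ − μ₀)/(s/√n) = (30.2 − 33.8)/(8.2/√16) = -1.756
df = n − 1 = 15
p-value = P(T ≤ -1.756) ≈ 0.0497
Since p ≈ 0.0497 > α = 0.025, fail to reject H0; the data do not provide sufficient evidence against H0.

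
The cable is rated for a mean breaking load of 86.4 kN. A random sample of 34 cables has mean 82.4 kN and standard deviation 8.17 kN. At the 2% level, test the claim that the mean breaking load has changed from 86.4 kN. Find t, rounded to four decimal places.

-2.8548

H0: μ = 86.4; H1: μ ≠ 86.4 (one-sample t-test, two-sided).
t = (x̄ − μ₀)/(s/√n) = (82.4 − 86.4)/(8.17/√34) = -2.8548
df = n − 1 = 33
Two-sided p-value ≈ 0.0074
Since p ≈ 0.0074 < α = 0.02, reject H0; the evidence is statistically significant.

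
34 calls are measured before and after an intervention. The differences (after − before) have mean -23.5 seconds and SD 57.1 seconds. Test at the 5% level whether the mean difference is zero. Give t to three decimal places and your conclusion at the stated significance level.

t = -2.400; reject H0

H0: μ_d = 0; H1: μ_d ≠ 0 (paired t-test on the differences, two-sided).
t = d̄/(s_d/√n) = -23.5/(57.1/√34) = -2.400
df = n − 1 = 33
Two-sided p-value ≈ 0.0222
Since p ≈ 0.0222 < α = 0.05, reject H0; the data support H1.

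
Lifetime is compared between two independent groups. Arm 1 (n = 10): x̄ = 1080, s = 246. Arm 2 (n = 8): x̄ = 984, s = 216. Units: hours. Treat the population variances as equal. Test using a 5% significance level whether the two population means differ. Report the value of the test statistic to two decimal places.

Let group 1 = arm 1, group 2 = arm 2. H0: μ_1 = μ_2; H1: μ_1 ≠ μ_2 (two-sample pooled-variance t-test, two-sided).
s_p² = [(10−1)·246² + (8−1)·216²]/(10+8−2) = 54452.2
t = (1080 − 984)/√[54452.2·(1/10 + 1/8)] = 0.87
df = n₁ + n₂ − 2 = 16
Two-sided p-value ≈ 0.399
Since p ≈ 0.399 > α = 0.05, fail to reject H0; the evidence is not statistically significant.

0.87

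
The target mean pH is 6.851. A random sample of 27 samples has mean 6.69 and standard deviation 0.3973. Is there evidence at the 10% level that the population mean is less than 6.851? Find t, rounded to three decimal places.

H0: μ = 6.851; H1: μ < 6.851 (one-sample t-test, left-tailed).
t = (x̄ − μ₀)/(s/√n) = (6.69 − 6.851)/(0.3973/√27) = -2.106
df = n − 1 = 26
p-value = P(T ≤ -2.106) ≈ 0.0225
Since p ≈ 0.0225 < α = 0.1, reject H0; the data support H1.

-2.106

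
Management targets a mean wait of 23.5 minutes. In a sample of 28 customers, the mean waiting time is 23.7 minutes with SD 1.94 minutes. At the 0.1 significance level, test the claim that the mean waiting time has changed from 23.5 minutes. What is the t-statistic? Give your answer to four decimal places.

0.5455

H0: μ = 23.5; H1: μ ≠ 23.5 (one-sample t-test, two-sided).
t = (x̄ − μ₀)/(s/√n) = (23.7 − 23.5)/(1.94/√28) = 0.5455
df = n − 1 = 27
Two-sided p-value ≈ 0.5899
Since p ≈ 0.5899 > α = 0.1, fail to reject H0; the evidence is not statistically significant.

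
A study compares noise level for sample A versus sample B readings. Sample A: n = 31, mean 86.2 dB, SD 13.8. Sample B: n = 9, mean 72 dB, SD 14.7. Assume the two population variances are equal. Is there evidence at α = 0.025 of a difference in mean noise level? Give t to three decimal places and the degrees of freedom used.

t = 2.680, df = 38

Let group 1 = sample A, group 2 = sample B. H0: μ_1 = μ_2; H1: μ_1 ≠ μ_2 (two-sample pooled-variance t-test, two-sided).
s_p² = [(31−1)·13.8² + (9−1)·14.7²]/(31+9−2) = 195.84
t = (86.2 − 72)/√[195.84·(1/31 + 1/9)] = 2.680
df = n₁ + n₂ − 2 = 38
Two-sided p-value ≈ 0.0108
Since p ≈ 0.0108 < α = 0.025, reject H0; the data support H1.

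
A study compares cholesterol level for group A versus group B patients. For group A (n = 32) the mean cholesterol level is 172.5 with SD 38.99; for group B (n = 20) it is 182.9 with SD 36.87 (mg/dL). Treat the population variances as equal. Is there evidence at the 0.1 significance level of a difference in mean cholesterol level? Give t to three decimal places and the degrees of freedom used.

t = -0.955, df = 50

Let group 1 = group A, group 2 = group B. H0: μ_1 = μ_2; H1: μ_1 ≠ μ_2 (two-sample pooled-variance t-test, two-sided).
s_p² = [(32−1)·38.99² + (20−1)·36.87²]/(32+20−2) = 1459.11
t = (172.5 − 182.9)/√[1459.11·(1/32 + 1/20)] = -0.955
df = n₁ + n₂ − 2 = 50
Two-sided p-value ≈ 0.3441
Since p ≈ 0.3441 > α = 0.1, fail to reject H0; the evidence is not statistically significant.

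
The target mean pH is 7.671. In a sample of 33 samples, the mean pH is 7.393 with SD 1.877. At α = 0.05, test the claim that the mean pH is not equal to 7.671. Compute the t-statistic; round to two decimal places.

-0.85

H0: μ = 7.671; H1: μ ≠ 7.671 (one-sample t-test, two-sided).
t = (x̄ − μ₀)/(s/√n) = (7.393 − 7.671)/(1.877/√33) = -0.85
df = n − 1 = 32
Two-sided p-value ≈ 0.401
Since p ≈ 0.401 > α = 0.05, fail to reject H0; the evidence is not statistically significant.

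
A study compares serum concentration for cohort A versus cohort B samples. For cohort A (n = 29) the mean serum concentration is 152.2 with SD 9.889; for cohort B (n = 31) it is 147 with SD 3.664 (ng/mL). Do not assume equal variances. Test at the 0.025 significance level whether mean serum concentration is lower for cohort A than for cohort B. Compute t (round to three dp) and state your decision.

t = 2.666; fail to reject H0

Let group 1 = cohort A, group 2 = cohort B. H0: μ_1 = μ_2; H1: μ_1 < μ_2 (Welch's two-sample t-test, left-tailed).
t = (x̄_1 − x̄_2)/√(s_1²/n_1 + s_2²/n_2) = (152.2 − 147)/√(9.889²/29 + 3.664²/31) = 2.666
Welch–Satterthwaite df ≈ 35.11
p-value = P(T ≤ 2.666) ≈ 0.994
Since p ≈ 0.994 > α = 0.025, fail to reject H0; the data do not provide sufficient evidence against H0.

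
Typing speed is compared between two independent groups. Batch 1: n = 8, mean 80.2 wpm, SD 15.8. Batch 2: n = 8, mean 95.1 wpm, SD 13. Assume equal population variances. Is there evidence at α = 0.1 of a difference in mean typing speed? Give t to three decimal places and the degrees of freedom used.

t = -2.060, df = 14

Let group 1 = batch 1, group 2 = batch 2. H0: μ_1 = μ_2; H1: μ_1 ≠ μ_2 (two-sample pooled-variance t-test, two-sided).
s_p² = [(8−1)·15.8² + (8−1)·13²]/(8+8−2) = 209.32
t = (80.2 − 95.1)/√[209.32·(1/8 + 1/8)] = -2.060
df = n₁ + n₂ − 2 = 14
Two-sided p-value ≈ 0.059
Since p ≈ 0.059 < α = 0.1, reject H0; the data support H1.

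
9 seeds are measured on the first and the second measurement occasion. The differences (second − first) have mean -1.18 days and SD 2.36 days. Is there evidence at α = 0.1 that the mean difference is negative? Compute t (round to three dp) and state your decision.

t = -1.500; reject H0

H0: μ_d = 0; H1: μ_d < 0 (paired t-test on the differences, left-tailed).
t = d̄/(s_d/√n) = -1.18/(2.36/√9) = -1.500
df = n − 1 = 8
p-value = P(T ≤ -1.500) ≈ 0.086
Since p ≈ 0.086 < α = 0.1, reject H0; the data support H1.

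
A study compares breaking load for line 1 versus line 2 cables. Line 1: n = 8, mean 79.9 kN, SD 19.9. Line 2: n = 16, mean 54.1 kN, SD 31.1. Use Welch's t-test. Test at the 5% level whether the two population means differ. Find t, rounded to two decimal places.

2.46

Let group 1 = line 1, group 2 = line 2. H0: μ_1 = μ_2; H1: μ_1 ≠ μ_2 (Welch's two-sample t-test, two-sided).
t = (x̄_1 − x̄_2)/√(s_1²/n_1 + s_2²/n_2) = (79.9 − 54.1)/√(19.9²/8 + 31.1²/16) = 2.46
Welch–Satterthwaite df ≈ 20.36
Two-sided p-value ≈ 0.0229
Since p ≈ 0.0229 < α = 0.05, reject H0; the evidence is statistically significant.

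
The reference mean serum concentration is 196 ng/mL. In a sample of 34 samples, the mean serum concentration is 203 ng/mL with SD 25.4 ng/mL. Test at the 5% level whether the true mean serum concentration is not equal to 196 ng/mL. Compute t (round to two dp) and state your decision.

t = 1.61; fail to reject H0

H0: μ = 196; H1: μ ≠ 196 (one-sample t-test, two-sided).
t = (x̄ − μ₀)/(s/√n) = (203 − 196)/(25.4/√34) = 1.61
df = n − 1 = 33
Two-sided p-value ≈ 0.118
Since p ≈ 0.118 > α = 0.05, fail to reject H0; the evidence is not statistically significant.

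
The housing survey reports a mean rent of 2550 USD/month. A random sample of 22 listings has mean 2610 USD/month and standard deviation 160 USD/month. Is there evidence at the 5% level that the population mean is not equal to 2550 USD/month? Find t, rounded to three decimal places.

H0: μ = 2550; H1: μ ≠ 2550 (one-sample t-test, two-sided).
t = (x̄ − μ₀)/(s/√n) = (2610 − 2550)/(160/√22) = 1.759
df = n − 1 = 21
Two-sided p-value ≈ 0.093
Since p ≈ 0.093 > α = 0.05, fail to reject H0; the data do not provide sufficient evidence against H0.

1.759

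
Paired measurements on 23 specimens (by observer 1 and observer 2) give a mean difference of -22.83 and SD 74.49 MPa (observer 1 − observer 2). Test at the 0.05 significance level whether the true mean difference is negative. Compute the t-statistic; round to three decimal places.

H0: μ_d = 0; H1: μ_d < 0 (paired t-test on the differences, left-tailed).
t = d̄/(s_d/√n) = -22.83/(74.49/√23) = -1.470
df = n − 1 = 22
p-value = P(T ≤ -1.470) ≈ 0.0779
Since p ≈ 0.0779 > α = 0.05, fail to reject H0; the evidence is not statistically significant.

-1.470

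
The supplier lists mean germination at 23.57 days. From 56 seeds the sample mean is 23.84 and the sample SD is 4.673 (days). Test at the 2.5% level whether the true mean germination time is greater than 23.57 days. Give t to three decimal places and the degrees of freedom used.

t = 0.432, df = 55

H0: μ = 23.57; H1: μ > 23.57 (one-sample t-test, right-tailed).
t = (x̄ − μ₀)/(s/√n) = (23.84 − 23.57)/(4.673/√56) = 0.432
df = n − 1 = 55
p-value = P(T ≥ 0.432) ≈ 0.334
Since p ≈ 0.334 > α = 0.025, fail to reject H0; the evidence is not statistically significant.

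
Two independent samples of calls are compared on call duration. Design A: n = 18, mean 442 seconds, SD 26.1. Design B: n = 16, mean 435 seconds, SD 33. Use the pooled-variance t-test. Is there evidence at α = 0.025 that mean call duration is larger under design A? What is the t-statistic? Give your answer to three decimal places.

Let group 1 = design A, group 2 = design B. H0: μ_1 = μ_2; H1: μ_1 > μ_2 (two-sample pooled-variance t-test, right-tailed).
s_p² = [(18−1)·26.1² + (16−1)·33²]/(18+16−2) = 872.362
t = (442 − 435)/√[872.362·(1/18 + 1/16)] = 0.690
df = n₁ + n₂ − 2 = 32
p-value = P(T ≥ 0.690) ≈ 0.248
Since p ≈ 0.248 > α = 0.025, fail to reject H0; the evidence is not statistically significant.

0.690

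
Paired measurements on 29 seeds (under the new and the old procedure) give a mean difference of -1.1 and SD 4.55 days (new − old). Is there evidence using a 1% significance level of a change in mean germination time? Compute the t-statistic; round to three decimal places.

H0: μ_d = 0; H1: μ_d ≠ 0 (paired t-test on the differences, two-sided).
t = d̄/(s_d/√n) = -1.1/(4.55/√29) = -1.302
df = n − 1 = 28
Two-sided p-value ≈ 0.204
Since p ≈ 0.204 > α = 0.01, fail to reject H0; the data do not provide sufficient evidence against H0.

-1.302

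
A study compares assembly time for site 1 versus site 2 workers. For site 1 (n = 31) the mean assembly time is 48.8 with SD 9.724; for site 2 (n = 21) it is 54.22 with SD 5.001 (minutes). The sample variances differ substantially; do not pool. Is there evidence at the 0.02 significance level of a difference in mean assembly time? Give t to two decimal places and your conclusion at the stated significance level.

t = -2.63; reject H0

Let group 1 = site 1, group 2 = site 2. H0: μ_1 = μ_2; H1: μ_1 ≠ μ_2 (Welch's two-sample t-test, two-sided).
t = (x̄_1 − x̄_2)/√(s_1²/n_1 + s_2²/n_2) = (48.8 − 54.22)/√(9.724²/31 + 5.001²/21) = -2.63
Welch–Satterthwaite df ≈ 47.21
Two-sided p-value ≈ 0.0114
Since p ≈ 0.0114 < α = 0.02, reject H0; the evidence is statistically significant.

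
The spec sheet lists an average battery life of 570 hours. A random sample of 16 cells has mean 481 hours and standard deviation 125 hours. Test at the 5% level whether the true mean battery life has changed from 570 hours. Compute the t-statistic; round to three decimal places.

-2.848

H0: μ = 570; H1: μ ≠ 570 (one-sample t-test, two-sided).
t = (x̄ − μ₀)/(s/√n) = (481 − 570)/(125/√16) = -2.848
df = n − 1 = 15
Two-sided p-value ≈ 0.012
Since p ≈ 0.012 < α = 0.05, reject H0; the evidence is statistically significant.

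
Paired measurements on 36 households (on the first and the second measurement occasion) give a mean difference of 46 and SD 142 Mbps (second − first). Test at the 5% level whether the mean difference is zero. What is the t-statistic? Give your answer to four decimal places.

H0: μ_d = 0; H1: μ_d ≠ 0 (paired t-test on the differences, two-sided).
t = d̄/(s_d/√n) = 46/(142/√36) = 1.9437
df = n − 1 = 35
Two-sided p-value ≈ 0.0600
Since p ≈ 0.0600 > α = 0.05, fail to reject H0; the data do not provide sufficient evidence against H0.

1.9437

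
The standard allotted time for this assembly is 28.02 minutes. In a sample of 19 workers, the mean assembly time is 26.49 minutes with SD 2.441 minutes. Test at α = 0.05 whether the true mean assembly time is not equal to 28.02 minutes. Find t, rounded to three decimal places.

-2.732

H0: μ = 28.02; H1: μ ≠ 28.02 (one-sample t-test, two-sided).
t = (x̄ − μ₀)/(s/√n) = (26.49 − 28.02)/(2.441/√19) = -2.732
df = n − 1 = 18
Two-sided p-value ≈ 0.0137
Since p ≈ 0.0137 < α = 0.05, reject H0; the evidence is statistically significant.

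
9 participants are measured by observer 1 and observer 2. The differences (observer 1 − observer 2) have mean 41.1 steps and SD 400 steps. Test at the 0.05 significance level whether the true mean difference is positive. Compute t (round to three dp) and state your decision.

t = 0.308; fail to reject H0

H0: μ_d = 0; H1: μ_d > 0 (paired t-test on the differences, right-tailed).
t = d̄/(s_d/√n) = 41.1/(400/√9) = 0.308
df = n − 1 = 8
p-value = P(T ≥ 0.308) ≈ 0.3829
Since p ≈ 0.3829 > α = 0.05, fail to reject H0; the evidence is not statistically significant.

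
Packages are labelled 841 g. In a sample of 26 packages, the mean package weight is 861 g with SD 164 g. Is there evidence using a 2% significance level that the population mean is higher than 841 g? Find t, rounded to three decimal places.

H0: μ = 841; H1: μ > 841 (one-sample t-test, right-tailed).
t = (x̄ − μ₀)/(s/√n) = (861 − 841)/(164/√26) = 0.622
df = n − 1 = 25
p-value = P(T ≥ 0.622) ≈ 0.2698
Since p ≈ 0.2698 > α = 0.02, fail to reject H0; the evidence is not statistically significant.

0.622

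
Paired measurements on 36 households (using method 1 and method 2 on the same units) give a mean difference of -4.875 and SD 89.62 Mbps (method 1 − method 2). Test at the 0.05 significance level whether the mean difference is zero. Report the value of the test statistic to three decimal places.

-0.326

H0: μ_d = 0; H1: μ_d ≠ 0 (paired t-test on the differences, two-sided).
t = d̄/(s_d/√n) = -4.875/(89.62/√36) = -0.326
df = n − 1 = 35
Two-sided p-value ≈ 0.7461
Since p ≈ 0.7461 > α = 0.05, fail to reject H0; the evidence is not statistically significant.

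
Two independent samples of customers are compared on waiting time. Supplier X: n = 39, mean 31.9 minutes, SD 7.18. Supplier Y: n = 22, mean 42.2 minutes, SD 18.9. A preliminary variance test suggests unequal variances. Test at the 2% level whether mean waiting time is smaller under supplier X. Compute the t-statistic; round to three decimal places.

Let group 1 = supplier X, group 2 = supplier Y. H0: μ_1 = μ_2; H1: μ_1 < μ_2 (Welch's two-sample t-test, left-tailed).
t = (x̄_1 − x̄_2)/√(s_1²/n_1 + s_2²/n_2) = (31.9 − 42.2)/√(7.18²/39 + 18.9²/22) = -2.458
Welch–Satterthwaite df ≈ 24.47
p-value = P(T ≤ -2.458) ≈ 0.0107
Since p ≈ 0.0107 < α = 0.02, reject H0; the data support H1.

-2.458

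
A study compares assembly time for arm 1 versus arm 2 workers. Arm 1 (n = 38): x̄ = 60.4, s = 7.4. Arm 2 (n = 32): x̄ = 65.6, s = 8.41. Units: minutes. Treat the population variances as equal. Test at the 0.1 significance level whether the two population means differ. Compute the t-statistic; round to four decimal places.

-2.7516

Let group 1 = arm 1, group 2 = arm 2. H0: μ_1 = μ_2; H1: μ_1 ≠ μ_2 (two-sample pooled-variance t-test, two-sided).
s_p² = [(38−1)·7.4² + (32−1)·8.41²]/(38+32−2) = 62.0396
t = (60.4 − 65.6)/√[62.0396·(1/38 + 1/32)] = -2.7516
df = n₁ + n₂ − 2 = 68
Two-sided p-value ≈ 0.0076
Since p ≈ 0.0076 < α = 0.1, reject H0; the evidence is statistically significant.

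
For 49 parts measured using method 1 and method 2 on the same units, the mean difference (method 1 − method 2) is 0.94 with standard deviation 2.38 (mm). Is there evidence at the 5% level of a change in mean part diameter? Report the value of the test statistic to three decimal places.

2.765

H0: μ_d = 0; H1: μ_d ≠ 0 (paired t-test on the differences, two-sided).
t = d̄/(s_d/√n) = 0.94/(2.38/√49) = 2.765
df = n − 1 = 48
Two-sided p-value ≈ 0.0081
Since p ≈ 0.0081 < α = 0.05, reject H0; the evidence is statistically significant.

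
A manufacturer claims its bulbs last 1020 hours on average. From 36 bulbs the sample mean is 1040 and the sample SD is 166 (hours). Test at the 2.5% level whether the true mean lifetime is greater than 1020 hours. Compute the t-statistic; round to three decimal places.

H0: μ = 1020; H1: μ > 1020 (one-sample t-test, right-tailed).
t = (x̄ − μ₀)/(s/√n) = (1040 − 1020)/(166/√36) = 0.723
df = n − 1 = 35
p-value = P(T ≥ 0.723) ≈ 0.2373
Since p ≈ 0.2373 > α = 0.025, fail to reject H0; the data do not provide sufficient evidence against H0.

0.723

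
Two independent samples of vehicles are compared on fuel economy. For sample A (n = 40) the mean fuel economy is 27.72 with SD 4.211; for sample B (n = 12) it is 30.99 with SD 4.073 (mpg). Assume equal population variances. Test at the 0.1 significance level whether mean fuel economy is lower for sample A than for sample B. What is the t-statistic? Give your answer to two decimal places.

-2.38

Let group 1 = sample A, group 2 = sample B. H0: μ_1 = μ_2; H1: μ_1 < μ_2 (two-sample pooled-variance t-test, left-tailed).
s_p² = [(40−1)·4.211² + (12−1)·4.073²]/(40+12−2) = 17.481
t = (27.72 − 30.99)/√[17.481·(1/40 + 1/12)] = -2.38
df = n₁ + n₂ − 2 = 50
p-value = P(T ≤ -2.38) ≈ 0.011
Since p ≈ 0.011 < α = 0.1, reject H0; the data support H1.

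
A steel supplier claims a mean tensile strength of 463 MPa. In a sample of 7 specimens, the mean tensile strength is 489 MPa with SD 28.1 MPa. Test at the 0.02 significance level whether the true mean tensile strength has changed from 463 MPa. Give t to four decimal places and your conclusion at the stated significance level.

H0: μ = 463; H1: μ ≠ 463 (one-sample t-test, two-sided).
t = (x̄ − μ₀)/(s/√n) = (489 − 463)/(28.1/√7) = 2.4480
df = n − 1 = 6
Two-sided p-value ≈ 0.0499
Since p ≈ 0.0499 > α = 0.02, fail to reject H0; the evidence is not statistically significant.

t = 2.4480; fail to reject H0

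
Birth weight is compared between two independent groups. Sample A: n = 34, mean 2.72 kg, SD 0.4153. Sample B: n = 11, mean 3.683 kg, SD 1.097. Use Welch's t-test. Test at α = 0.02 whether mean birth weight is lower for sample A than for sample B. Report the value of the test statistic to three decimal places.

-2.846

Let group 1 = sample A, group 2 = sample B. H0: μ_1 = μ_2; H1: μ_1 < μ_2 (Welch's two-sample t-test, left-tailed).
t = (x̄_1 − x̄_2)/√(s_1²/n_1 + s_2²/n_2) = (2.72 − 3.683)/√(0.4153²/34 + 1.097²/11) = -2.846
Welch–Satterthwaite df ≈ 10.94
p-value = P(T ≤ -2.846) ≈ 0.0080
Since p ≈ 0.0080 < α = 0.02, reject H0; the data support H1.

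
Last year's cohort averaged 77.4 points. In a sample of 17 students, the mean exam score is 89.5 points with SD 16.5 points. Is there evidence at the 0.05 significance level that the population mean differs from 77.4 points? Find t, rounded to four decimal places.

H0: μ = 77.4; H1: μ ≠ 77.4 (one-sample t-test, two-sided).
t = (x̄ − μ₀)/(s/√n) = (89.5 − 77.4)/(16.5/√17) = 3.0236
df = n − 1 = 16
Two-sided p-value ≈ 0.0081
Since p ≈ 0.0081 < α = 0.05, reject H0; the evidence is statistically significant.

3.0236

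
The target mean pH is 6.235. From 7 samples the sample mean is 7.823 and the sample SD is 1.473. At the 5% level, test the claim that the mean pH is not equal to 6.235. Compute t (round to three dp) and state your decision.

H0: μ = 6.235; H1: μ ≠ 6.235 (one-sample t-test, two-sided).
t = (x̄ − μ₀)/(s/√n) = (7.823 − 6.235)/(1.473/√7) = 2.852
df = n − 1 = 6
Two-sided p-value ≈ 0.029
Since p ≈ 0.029 < α = 0.05, reject H0; the evidence is statistically significant.

t = 2.852; reject H0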